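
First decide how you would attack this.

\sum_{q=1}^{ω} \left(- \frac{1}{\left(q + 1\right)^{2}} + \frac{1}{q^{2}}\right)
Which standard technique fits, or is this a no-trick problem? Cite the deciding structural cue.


Diagnosis: telescoping — the summand is built as \frac{1}{q^{2}} minus its own successor — adjacent terms annihilate down the line.


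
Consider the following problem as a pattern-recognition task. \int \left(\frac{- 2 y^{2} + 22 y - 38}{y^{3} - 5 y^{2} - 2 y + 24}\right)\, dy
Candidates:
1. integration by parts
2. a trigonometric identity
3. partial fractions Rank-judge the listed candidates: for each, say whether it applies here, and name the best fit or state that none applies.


Best approach: partial fractions — each factor of y^{3} - 5 y^{2} - 2 y + 24 owns one elementary piece of the integrand — separate them and integrate piecewise.
- integration by parts: the nonconstant-polynomial-times-standard-kernel pattern (an exp, sine, cosine, or logarithm partner) is absent.
- a trigonometric identity: no sine or cosine appears, so there is nothing for a trigonometric identity to act on.
- partial fractions — yes — fits the structure here.


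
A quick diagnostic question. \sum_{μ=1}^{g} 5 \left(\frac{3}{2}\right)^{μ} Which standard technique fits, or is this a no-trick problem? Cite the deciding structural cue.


Method: the geometric series formula — the ratio of consecutive terms is the constant \frac{3}{2}, independent of the index — a geometric sum.


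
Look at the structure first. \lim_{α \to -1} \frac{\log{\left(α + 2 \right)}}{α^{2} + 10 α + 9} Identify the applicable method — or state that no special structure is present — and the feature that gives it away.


Technique: l'Hôpital's rule (0/0) — plug in -1: top and bottom both hit zero, so differentiate each and retry. Expanding numerator and denominator to first order gives the same value — the rule automates exactly that.


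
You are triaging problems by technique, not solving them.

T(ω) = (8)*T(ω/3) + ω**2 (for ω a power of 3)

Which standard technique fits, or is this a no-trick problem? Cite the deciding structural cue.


Method: the master substitution — divide-the-index recursion (ω/3 inside the call) straightens out once the index is rewritten as 3^m.


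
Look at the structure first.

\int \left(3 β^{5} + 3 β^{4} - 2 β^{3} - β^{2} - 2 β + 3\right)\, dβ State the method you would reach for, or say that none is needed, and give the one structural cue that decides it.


Method: no special technique — scan for structure and find none: constant multiples of powers of β, integrate directly.


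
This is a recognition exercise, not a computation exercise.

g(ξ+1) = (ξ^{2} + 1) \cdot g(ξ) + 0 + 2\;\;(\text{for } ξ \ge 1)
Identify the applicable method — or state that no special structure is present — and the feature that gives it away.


Diagnosis: a summation factor — the coefficient ξ^{2} + 1 drifts with the index, so no fixed root exists; normalizing by the cumulative product telescopes it.


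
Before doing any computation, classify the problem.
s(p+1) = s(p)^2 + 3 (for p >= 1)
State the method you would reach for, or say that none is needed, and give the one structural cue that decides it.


Technique: no special technique — the sequence value feeds back through itself nonlinearly — linear superposition fails, and every superposition-based closed form fails with it.


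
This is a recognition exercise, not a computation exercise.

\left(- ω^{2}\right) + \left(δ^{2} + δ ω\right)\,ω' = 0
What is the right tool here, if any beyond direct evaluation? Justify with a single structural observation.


Best approach: the homogeneous substitution — solved for the derivative, the right side is unchanged under scaling δ and ω together — it depends only on the ratio ω/δ, so substitute a single ratio variable. A Bernoulli substitution after rearrangement (possibly exchanging dependent and independent variable) is a fair alternative; the homogeneous route works on the equation as it stands.


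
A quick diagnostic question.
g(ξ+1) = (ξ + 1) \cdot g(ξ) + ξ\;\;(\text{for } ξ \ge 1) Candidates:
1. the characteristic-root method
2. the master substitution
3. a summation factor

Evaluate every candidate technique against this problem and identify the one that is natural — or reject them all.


Technique: a summation factor — first-order linear but the coefficient ξ + 1 moves with the index — divide by the cumulative product and telescope.
- the characteristic-root method: the coefficients vary with the index, breaking the constant-coefficient structure the method needs.
- the master substitution — the recursive argument is a shift of the index, not a fixed fraction of it.
- a summation factor — applies; the problem has the shape this method handles.


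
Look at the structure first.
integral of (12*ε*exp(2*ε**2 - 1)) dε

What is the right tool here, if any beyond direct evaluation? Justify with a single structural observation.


Best approach: u-substitution — a chain-rule shadow: 12*ε alongside a function of 2*ε**2 - 1 means u = 2*ε**2 - 1 unwinds the composition in one step.


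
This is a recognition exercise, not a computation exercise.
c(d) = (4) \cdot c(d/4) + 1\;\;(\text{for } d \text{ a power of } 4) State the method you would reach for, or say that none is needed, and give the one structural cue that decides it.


Method: the master substitution — treat m = log base 4 of d as the new clock: one recursion step advances m by one while d scales by 4.


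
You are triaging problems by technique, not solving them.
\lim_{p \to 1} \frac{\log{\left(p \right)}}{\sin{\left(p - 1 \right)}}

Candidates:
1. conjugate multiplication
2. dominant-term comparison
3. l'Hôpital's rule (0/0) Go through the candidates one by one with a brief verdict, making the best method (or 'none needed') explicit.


Verdict: l'Hôpital's rule (0/0) — both numerator and denominator vanish at 1: the genuine 0/0 indeterminate that l'Hôpital exists for. A first-order expansion at the point is an equally standard path; the rule packages it.
- conjugate multiplication: no difference of divergent radicals appears, so rationalizing has nothing to cancel.
- dominant-term comparison: no dominant power emerges to decide the limit by degree comparison.
- l'Hôpital's rule (0/0): yes — fits the structure here.


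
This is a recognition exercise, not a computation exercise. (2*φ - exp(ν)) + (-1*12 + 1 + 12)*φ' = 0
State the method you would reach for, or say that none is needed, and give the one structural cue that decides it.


Diagnosis: a linear integrating factor — linear in the unknown with genuine forcing: multiply through by the exponential of the integrated coefficient and the left side closes into one derivative.


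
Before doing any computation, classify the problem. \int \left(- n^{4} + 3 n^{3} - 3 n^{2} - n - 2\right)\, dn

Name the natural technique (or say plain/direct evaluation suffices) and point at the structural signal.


Verdict: no special technique — the integrand is a sum of constant multiples of powers of n — integrate term by term.


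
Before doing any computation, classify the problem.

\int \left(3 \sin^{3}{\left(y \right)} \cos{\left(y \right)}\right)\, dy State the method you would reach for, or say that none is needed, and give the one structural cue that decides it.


Verdict: u-substitution — collected, the integrand has one factor that is, up to a constant, the derivative of an inner expression the rest depends on — substitute for that inner expression.


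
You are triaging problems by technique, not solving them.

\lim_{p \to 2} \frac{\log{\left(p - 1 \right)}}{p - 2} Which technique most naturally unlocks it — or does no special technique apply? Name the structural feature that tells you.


Best approach: l'Hôpital's rule (0/0) — both numerator and denominator vanish at 2: the genuine 0/0 indeterminate that l'Hôpital exists for. Known elementary limits would finish this too — the rule just bypasses the case analysis.


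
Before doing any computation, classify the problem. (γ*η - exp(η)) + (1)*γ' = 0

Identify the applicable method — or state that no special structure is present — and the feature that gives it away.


Method: a linear integrating factor — linear in the unknown with genuine forcing: multiply through by the exponential of the integrated coefficient and the left side closes into one derivative.


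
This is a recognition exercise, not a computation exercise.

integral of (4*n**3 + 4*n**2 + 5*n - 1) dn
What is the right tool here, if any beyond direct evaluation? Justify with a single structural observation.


Best approach: no special technique — a term-by-term power-rule job in n; no substitution or rearrangement earns its keep here.


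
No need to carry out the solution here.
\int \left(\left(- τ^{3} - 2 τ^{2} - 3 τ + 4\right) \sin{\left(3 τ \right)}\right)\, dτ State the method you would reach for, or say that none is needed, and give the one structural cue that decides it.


Method: integration by parts — a polynomial - τ^{3} - 2 τ^{2} - 3 τ + 4 against the kernel \sin{\left(3 τ \right)} is the signature bounded-ladder case for integration by parts.


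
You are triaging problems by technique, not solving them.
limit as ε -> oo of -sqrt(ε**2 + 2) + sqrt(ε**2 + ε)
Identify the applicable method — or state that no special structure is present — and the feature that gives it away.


Verdict: conjugate multiplication — two divergent pieces with a minus sign between them and a radical in the mix: rationalize sqrt(ε**2 + ε) - sqrt(ε**2 + 2) before any limit law applies.


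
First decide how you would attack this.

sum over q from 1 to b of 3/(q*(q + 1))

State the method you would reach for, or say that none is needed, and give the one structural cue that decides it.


Method: telescoping — the denominator's roots in 3/(q*(q + 1)) sit an integer apart: decomposition produces a self-cancelling chain.


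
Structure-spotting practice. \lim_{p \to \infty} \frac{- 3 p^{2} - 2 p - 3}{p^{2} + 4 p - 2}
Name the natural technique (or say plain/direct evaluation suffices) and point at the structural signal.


Method: dominant-term comparison — at large p only the top-degree terms survive; compare the leading terms and the limit falls out. Differentiating the expression as a single quotient would eventually settle it as well; matching dominant growth settles it immediately.


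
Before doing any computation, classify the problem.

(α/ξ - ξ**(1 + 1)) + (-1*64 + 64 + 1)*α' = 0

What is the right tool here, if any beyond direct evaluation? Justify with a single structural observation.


Diagnosis: a linear integrating factor — linear in the unknown with genuine forcing: multiply through by the exponential of the integrated coefficient and the left side closes into one derivative.


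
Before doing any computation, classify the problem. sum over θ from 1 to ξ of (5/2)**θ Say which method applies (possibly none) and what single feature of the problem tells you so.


Technique: the geometric series formula — term-over-term division gives 5/2 every time — index-free ratio, geometric sum formula applies.


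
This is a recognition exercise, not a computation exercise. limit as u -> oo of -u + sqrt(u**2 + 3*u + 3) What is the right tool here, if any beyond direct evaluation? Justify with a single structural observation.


Verdict: conjugate multiplication — turning the difference into a conjugate-rationalized ratio makes the limit readable.


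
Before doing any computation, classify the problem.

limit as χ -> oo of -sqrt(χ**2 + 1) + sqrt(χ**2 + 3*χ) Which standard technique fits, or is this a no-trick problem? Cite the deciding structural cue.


Method: conjugate multiplication — sqrt(χ**2 + 3*χ) and sqrt(χ**2 + 1) both blow up, but their difference is tame once the conjugate rationalizes it.


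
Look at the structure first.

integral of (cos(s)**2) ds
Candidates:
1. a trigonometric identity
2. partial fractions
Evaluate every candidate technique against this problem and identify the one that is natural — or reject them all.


Best approach: a trigonometric identity — cos(s)**2 is the textbook power-reduction case — identities first, antiderivatives second.
- a trigonometric identity: applicable, and directly so.
- partial fractions: there is no rational-function structure to decompose.


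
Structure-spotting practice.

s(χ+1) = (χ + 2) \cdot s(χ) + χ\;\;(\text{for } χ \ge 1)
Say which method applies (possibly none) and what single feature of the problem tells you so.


Verdict: a summation factor — normalize by the running product of χ + 2: the left side becomes a difference, and differences sum.


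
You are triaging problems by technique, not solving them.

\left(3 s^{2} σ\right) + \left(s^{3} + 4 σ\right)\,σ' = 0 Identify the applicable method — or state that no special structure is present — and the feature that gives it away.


Method: the exact-equation method — check exactness first: here it holds (3 s^{2} σ, s^{3} + 4 σ have matching cross partials), so no integrating factor is needed.


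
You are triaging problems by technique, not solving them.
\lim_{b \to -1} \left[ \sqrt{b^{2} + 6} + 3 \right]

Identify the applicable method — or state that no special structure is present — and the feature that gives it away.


Best approach: no special technique — the expression is continuous at -1 — substitute and evaluate; no indeterminate form appears.


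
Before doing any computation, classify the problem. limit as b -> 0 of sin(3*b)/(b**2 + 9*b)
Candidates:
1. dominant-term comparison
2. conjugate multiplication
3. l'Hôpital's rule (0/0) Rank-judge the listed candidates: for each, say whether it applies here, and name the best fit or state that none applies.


Diagnosis: l'Hôpital's rule (0/0) — numerator and denominator both vanish at 0 — a genuine 0/0 form, which is exactly when l'Hôpital applies. Known elementary limits would finish this too — the rule just bypasses the case analysis.
- dominant-term comparison — this limit is not decided by comparing polynomial growth at infinity.
- conjugate multiplication: multiplying by a conjugate would not remove any indeterminacy here.
- l'Hôpital's rule (0/0): a fit — the right tool for this form.


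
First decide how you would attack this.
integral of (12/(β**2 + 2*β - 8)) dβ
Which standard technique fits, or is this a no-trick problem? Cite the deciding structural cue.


Verdict: partial fractions — break β**2 + 2*β - 8 into its roots and the integral splits into logarithm-sized bites.


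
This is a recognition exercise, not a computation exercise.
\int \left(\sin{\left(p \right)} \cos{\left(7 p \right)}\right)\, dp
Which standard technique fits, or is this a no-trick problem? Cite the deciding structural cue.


Method: a trigonometric identity — split \sin{\left(p \right)} \cos{\left(7 p \right)} with the angle-addition identities: the resulting sum integrates term by term.


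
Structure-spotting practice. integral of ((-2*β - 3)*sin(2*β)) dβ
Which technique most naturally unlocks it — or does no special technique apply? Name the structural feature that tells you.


Diagnosis: integration by parts — the integrand splits as -2*β - 3 times sin(2*β) — repeatedly differentiating the polynomial part kills it, which is the parts ladder.


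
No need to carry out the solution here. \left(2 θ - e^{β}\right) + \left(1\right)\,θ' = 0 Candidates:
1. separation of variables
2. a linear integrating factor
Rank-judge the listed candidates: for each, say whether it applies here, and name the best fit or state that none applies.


Verdict: a linear integrating factor — linear in the unknown with genuine forcing: multiply through by the exponential of the integrated coefficient and the left side closes into one derivative.
- separation of variables — no algebra isolates the independent variable on one side and the unknown on the other.
- a linear integrating factor: applicable, and directly so.


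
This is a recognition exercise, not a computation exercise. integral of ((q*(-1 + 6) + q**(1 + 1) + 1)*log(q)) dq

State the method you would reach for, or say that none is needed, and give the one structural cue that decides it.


Method: integration by parts — log(q) blocks direct integration but differentiates to something rational — parts with the polynomial factor (q*(-1 + 6) + q**(1 + 1) + 1) as dv.


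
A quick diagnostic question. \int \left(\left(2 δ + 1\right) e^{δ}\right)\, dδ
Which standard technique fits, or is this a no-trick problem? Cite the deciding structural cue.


Technique: integration by parts — a polynomial 2 δ + 1 against the kernel e^{δ} is the signature bounded-ladder case for integration by parts.


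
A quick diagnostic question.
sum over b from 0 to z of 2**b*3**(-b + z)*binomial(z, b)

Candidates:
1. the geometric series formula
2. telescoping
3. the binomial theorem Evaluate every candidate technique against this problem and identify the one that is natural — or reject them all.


Method: the binomial theorem — binomial coefficients against complementary powers of 2 and 3: recognize the binomial expansion and resum.
- the geometric series formula — dividing successive terms gives an index-dependent quantity, not a constant.
- telescoping — the terms as presented offer no neighboring cancellation — a telescoping rewrite may exist, but the displayed structure does not hand one over.
- the binomial theorem — yes — fits the structure here.


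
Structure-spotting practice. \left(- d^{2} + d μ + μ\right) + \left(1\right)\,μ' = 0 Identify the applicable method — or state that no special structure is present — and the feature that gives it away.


Best approach: a linear integrating factor — linear in the unknown with genuine forcing: multiply through by the exponential of the integrated coefficient and the left side closes into one derivative.


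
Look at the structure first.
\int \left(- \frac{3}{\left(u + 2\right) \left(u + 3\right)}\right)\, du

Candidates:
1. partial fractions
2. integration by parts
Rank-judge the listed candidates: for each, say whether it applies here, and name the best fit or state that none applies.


Technique: partial fractions — the bottom factors while the top stays lower-degree — split into simple fractions and integrate piece by piece.
- partial fractions — applies; the problem has the shape this method handles.
- integration by parts — no split into a nonconstant polynomial times one of the standard kernels — exp, sine, or cosine of a linear argument, or a logarithm — applies here.


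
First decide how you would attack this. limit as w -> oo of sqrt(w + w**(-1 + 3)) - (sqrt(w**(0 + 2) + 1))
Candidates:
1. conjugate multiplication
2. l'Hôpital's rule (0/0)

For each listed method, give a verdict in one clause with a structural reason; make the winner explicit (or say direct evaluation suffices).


Technique: conjugate multiplication — both pieces blow up but their difference is finite; the conjugate trick rationalizes sqrt(w + w**(-1 + 3)) - sqrt(w**(0 + 2) + 1).
- conjugate multiplication — a fit — the right tool for this form.
- l'Hôpital's rule (0/0): the expression is a difference driving to ∞ − ∞, not a 0/0 quotient — there is no ratio for the rule to differentiate.


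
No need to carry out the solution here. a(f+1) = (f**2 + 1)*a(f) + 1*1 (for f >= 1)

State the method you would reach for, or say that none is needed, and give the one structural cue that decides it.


Diagnosis: a summation factor — rescale the sequence by the product of the weights f**2 + 1 so far — the recurrence collapses to a plain running sum.


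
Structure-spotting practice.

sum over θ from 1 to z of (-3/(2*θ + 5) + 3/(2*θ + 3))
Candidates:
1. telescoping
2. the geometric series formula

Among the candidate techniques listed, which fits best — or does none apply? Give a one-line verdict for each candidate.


Technique: telescoping — the summand is built as 3/(2*θ + 3) minus its own successor — adjacent terms annihilate down the line.
- telescoping — yes, a natural case for it.
- the geometric series formula: the term-to-term ratio drifts with the index — the one thing the geometric formula cannot absorb.


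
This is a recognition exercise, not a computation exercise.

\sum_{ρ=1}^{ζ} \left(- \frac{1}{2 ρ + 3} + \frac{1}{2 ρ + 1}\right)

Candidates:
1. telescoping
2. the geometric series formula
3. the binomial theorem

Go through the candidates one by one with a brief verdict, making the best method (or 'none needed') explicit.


Best approach: telescoping — this sum is a zipper: each term contributes \frac{1}{2 ρ + 1} and removes the next index's value, which the following term puts back, closing term by term.
- telescoping: applicable, and directly so.
- the geometric series formula: no single multiplier carries one term to the next throughout the sum.
- the binomial theorem: the terms lack the binomial-coefficient-weighted complementary-power pattern of an expansion.


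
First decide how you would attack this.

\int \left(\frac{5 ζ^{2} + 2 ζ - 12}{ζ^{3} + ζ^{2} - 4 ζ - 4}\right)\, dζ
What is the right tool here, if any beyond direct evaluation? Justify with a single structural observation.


Best approach: partial fractions — the bottom, ζ^{3} + ζ^{2} - 4 ζ - 4, comes apart into simple factors, and a proper rational function over split factors decomposes.


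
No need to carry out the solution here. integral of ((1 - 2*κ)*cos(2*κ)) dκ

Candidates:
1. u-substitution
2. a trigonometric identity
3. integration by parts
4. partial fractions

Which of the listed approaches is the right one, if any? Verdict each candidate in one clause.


Technique: integration by parts — a polynomial 1 - 2*κ against the kernel cos(2*κ) is the signature bounded-ladder case for integration by parts.
- u-substitution: no subexpression of the integrand serves as a whole-integral substitution inner — individual terms may offer their own, but none carries its derivative as a factor of the full integrand; a working change of variable would have to be constructed from outside the expression.
- a trigonometric identity: neither the even-power reduction nor the product-to-sum identity applies to this structure.
- integration by parts: a fit — the right tool for this form.
- partial fractions: the expression is not a ratio of polynomials that decomposes further.


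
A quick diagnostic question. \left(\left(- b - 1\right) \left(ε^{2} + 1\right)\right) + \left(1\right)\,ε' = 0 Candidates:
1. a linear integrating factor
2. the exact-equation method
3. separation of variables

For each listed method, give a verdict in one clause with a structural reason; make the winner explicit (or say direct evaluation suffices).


Method: separation of variables — one side of the product carries the independent variable, the other the unknown — the textbook separation shape.
- a linear integrating factor: the unknown enters nonlinearly (through a power, a denominator, or a transcendental function), which the linear integrating-factor recipe cannot absorb as-is — any repair would come from a preliminary substitution, not the factor.
- the exact-equation method — exactness fails on the nose — the mixed partials do not match.
- separation of variables — applicable, and directly so.


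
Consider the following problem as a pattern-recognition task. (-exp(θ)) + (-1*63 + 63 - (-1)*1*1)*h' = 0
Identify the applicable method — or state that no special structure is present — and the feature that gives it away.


Diagnosis: no special technique — with h absent the equation is not coupled at all: direct integration in θ.


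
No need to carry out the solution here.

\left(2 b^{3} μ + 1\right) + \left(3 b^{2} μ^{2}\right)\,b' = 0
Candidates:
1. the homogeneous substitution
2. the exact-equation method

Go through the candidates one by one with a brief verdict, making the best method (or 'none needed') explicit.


Best approach: the exact-equation method — because the two cross partials coincide, the form is conservative as written — recover its potential in (μ, b).
- the homogeneous substitution — the ratio substitution does not collapse this equation.
- the exact-equation method: yes, a natural case for it.


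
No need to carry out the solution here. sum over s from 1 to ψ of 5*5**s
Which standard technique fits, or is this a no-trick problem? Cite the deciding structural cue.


Verdict: the geometric series formula — each term is 5 times the previous one, so the geometric-series formula applies directly.


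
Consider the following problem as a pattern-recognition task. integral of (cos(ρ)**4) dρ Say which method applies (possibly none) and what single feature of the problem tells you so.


Technique: a trigonometric identity — even powers like cos(ρ)**4 never integrate directly; the half-angle identity lowers the degree first.


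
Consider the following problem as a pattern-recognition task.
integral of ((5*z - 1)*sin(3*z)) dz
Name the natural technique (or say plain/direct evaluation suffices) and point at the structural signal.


Method: integration by parts — the integrand splits as 5*z - 1 times sin(3*z) — repeatedly differentiating the polynomial part kills it, which is the parts ladder.


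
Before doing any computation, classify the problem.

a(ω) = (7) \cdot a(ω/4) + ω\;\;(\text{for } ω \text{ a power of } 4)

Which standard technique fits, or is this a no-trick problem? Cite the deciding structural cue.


Verdict: the master substitution — treat m = log base 4 of ω as the new clock: one recursion step advances m by one while ω scales by 4.


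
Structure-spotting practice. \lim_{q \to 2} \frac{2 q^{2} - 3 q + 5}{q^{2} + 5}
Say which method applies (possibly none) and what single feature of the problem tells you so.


Diagnosis: no special technique — nothing blocks direct substitution at 2: plug in and finish.


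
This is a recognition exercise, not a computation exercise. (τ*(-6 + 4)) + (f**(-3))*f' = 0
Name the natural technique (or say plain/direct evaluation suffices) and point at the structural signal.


Technique: separation of variables — separating collects all f-dependence with the derivative and leaves all τ-dependence opposite: variables separate. The cross-partial test also passes here (vacuously, each side single-variable); the potential-function route would work, separation is simply more immediate.


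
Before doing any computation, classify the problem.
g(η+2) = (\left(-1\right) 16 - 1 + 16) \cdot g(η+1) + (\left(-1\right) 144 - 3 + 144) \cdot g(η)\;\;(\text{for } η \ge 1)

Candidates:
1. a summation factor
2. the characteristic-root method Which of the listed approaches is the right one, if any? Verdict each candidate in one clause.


Diagnosis: the characteristic-root method — the recurrence treats every index alike (constant coefficients, no forcing) — precisely the regime where r^η trials close it.
- a summation factor — a summation factor telescopes one-step recursions; this one carries higher-order memory.
- the characteristic-root method: applicable, and directly so.


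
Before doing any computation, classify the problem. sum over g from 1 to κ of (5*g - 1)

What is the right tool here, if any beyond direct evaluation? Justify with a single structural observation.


Verdict: no special technique — no ratio, no shift structure, no binomial pattern: sum the constant-multiple powers of g with known formulas.


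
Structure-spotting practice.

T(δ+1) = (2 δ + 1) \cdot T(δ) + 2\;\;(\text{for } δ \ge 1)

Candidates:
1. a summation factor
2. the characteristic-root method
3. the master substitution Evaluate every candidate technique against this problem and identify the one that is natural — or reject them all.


Best approach: a summation factor — an index-dependent multiplier 2 δ + 1 rules out characteristic roots; a summation factor converts it to a pure difference.
- a summation factor — applies; the problem has the shape this method handles.
- the characteristic-root method: the coefficients change with the index, which the root method cannot absorb.
- the master substitution: with no divided-index recursive call, reindexing by powers of a base buys nothing.


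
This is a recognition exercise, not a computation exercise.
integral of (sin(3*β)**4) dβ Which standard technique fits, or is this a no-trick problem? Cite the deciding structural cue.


Verdict: a trigonometric identity — the exponent on sin(3*β)**4 is even — the power-reduction identity is the standard preprocessing step.


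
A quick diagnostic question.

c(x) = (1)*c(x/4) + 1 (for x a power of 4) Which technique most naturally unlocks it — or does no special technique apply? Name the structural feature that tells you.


Method: the master substitution — divide-the-index recursion (x/4 inside the call) straightens out once the index is rewritten as 4^m.


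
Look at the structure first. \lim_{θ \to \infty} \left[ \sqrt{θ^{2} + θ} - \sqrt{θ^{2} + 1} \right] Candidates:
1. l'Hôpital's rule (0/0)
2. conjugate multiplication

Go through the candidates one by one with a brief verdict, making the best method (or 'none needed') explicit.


Technique: conjugate multiplication — \sqrt{θ^{2} + θ} and \sqrt{θ^{2} + 1} both blow up, but their difference is tame once the conjugate rationalizes it.
- l'Hôpital's rule (0/0): substitution produces ∞ − ∞ rather than a vanishing quotient; the rule needs a 0/0 ratio to act on.
- conjugate multiplication — yes — fits the structure here.


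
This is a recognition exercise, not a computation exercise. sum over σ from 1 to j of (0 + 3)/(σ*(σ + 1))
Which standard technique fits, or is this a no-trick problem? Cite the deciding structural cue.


Method: telescoping — the summand (0 + 3)/(σ*(σ + 1)) decomposes into fractions whose poles differ by an integer shift — the series collapses.


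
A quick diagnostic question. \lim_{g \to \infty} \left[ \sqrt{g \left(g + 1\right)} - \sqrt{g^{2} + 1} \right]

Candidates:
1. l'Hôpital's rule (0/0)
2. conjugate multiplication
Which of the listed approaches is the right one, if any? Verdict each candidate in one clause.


Method: conjugate multiplication — turning the difference into a conjugate-rationalized ratio makes the limit readable.
- l'Hôpital's rule (0/0) — no quotient structure at all: the clash is ∞ minus ∞, which rationalizing converts into a tractable ratio.
- conjugate multiplication — applies; the problem has the shape this method handles.


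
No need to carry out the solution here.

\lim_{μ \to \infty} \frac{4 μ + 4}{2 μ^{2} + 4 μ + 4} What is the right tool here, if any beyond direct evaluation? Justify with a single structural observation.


Technique: dominant-term comparison — growth-rate triage: the leading powers of μ decide the limit, everything else is noise. As a single quotient, the ∞/∞ shape would yield to repeated differentiation as well — the growth comparison gets there in one look.


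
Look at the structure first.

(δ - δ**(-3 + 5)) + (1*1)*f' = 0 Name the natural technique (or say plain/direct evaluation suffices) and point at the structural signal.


Diagnosis: no special technique — with f absent the equation is not coupled at all: direct integration in δ.


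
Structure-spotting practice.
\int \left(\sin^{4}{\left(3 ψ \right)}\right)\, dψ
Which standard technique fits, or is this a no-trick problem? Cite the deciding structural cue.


Technique: a trigonometric identity — an even power like \sin^{4}{\left(3 ψ \right)} flattens under the half-angle identity into first-degree cosines you can integrate directly.


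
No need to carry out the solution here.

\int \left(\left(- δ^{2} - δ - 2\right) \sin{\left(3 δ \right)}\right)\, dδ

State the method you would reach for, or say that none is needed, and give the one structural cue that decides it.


Diagnosis: integration by parts — a polynomial - δ^{2} - δ - 2 against the kernel \sin{\left(3 δ \right)} is the signature bounded-ladder case for integration by parts.


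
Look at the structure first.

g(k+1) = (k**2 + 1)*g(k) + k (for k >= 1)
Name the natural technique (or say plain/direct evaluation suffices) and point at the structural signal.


Method: a summation factor — one step of memory with a weight k**2 + 1 that changes as the index grows — the summation-factor construction is built for this.


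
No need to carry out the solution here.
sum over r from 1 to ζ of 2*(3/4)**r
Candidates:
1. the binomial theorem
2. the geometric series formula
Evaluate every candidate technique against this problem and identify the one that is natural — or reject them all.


Best approach: the geometric series formula — each term is 3/4 times the previous one, so the geometric-series formula applies directly.
- the binomial theorem — the terms do not reassemble into a binomial power.
- the geometric series formula — applies; the problem has the shape this method handles.


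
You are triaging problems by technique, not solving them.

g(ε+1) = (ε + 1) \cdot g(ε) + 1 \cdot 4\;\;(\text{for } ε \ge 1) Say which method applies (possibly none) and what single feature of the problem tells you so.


Method: a summation factor — the coefficient ε + 1 drifts with the index, so no fixed root exists; normalizing by the cumulative product telescopes it.


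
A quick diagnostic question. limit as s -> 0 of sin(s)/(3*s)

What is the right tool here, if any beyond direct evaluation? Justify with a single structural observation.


Method: l'Hôpital's rule (0/0) — numerator and denominator both vanish at 0 — a genuine 0/0 form, which is exactly when l'Hôpital applies. Known elementary limits would finish this too — the rule just bypasses the case analysis.


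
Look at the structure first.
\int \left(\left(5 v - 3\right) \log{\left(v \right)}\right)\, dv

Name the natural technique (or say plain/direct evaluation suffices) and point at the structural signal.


Diagnosis: integration by parts — logs resist antidifferentiation but differentiate beautifully; pair \log{\left(v \right)} with the polynomial 5 v - 3 via parts.


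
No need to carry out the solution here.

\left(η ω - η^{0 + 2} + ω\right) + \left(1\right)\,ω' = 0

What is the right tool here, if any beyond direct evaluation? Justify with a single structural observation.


Technique: a linear integrating factor — the unknown enters only to the first power against a nonzero forcing term — the integrating-factor template applies directly.


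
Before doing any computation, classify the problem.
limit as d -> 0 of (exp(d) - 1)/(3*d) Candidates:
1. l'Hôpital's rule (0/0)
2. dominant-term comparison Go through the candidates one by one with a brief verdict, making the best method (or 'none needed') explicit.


Best approach: l'Hôpital's rule (0/0) — plug in 0: top and bottom both hit zero, so differentiate each and retry. Known elementary limits would finish this too — the rule just bypasses the case analysis.
- l'Hôpital's rule (0/0) — yes, a natural case for it.
- dominant-term comparison: no dominant power emerges to decide the limit by degree comparison.


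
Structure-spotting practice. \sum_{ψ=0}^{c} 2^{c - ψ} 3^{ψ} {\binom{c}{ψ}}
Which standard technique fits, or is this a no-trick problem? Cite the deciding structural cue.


Technique: the binomial theorem — terms weighting {\binom{c}{ψ}} against matched powers of 3 and 2 reassemble into (3 + 2)^c by the binomial theorem.


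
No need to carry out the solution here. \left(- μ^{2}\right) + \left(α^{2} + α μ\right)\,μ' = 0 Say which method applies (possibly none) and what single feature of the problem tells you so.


Verdict: the homogeneous substitution — scaling α and μ together leaves the slope fixed — it depends only on μ/α, so substitute the ratio. A Bernoulli substitution after rearrangement (possibly exchanging dependent and independent variable) is a fair alternative; the homogeneous route works on the equation as it stands.


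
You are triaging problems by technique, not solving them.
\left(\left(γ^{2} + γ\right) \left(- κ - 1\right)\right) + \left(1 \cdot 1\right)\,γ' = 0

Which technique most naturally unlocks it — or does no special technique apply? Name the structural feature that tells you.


Verdict: separation of variables — all dependence on the two variables factors apart, the defining separable shape. A Bernoulli substitution applies to this equation as given; separation takes the same equation in its displayed form.


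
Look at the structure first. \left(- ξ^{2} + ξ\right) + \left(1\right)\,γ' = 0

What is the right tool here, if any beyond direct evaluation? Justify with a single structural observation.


Best approach: no special technique — with γ absent the equation is not coupled at all: direct integration in ξ.


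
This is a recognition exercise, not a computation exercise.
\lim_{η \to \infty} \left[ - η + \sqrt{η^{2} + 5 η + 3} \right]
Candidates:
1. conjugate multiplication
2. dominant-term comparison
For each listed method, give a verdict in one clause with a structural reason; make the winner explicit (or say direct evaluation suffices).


Method: conjugate multiplication — this difference gives up after one conjugate multiplication — the radical structure cancels against its conjugate.
- conjugate multiplication: yes — fits the structure here.
- dominant-term comparison: leading-power comparison does not apply to this form.


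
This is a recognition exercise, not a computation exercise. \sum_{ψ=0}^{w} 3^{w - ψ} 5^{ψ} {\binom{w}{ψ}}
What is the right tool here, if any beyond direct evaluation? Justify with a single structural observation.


Diagnosis: the binomial theorem — terms weighting {\binom{w}{ψ}} against matched powers of 5 and 3 reassemble into (5 + 3)^w by the binomial theorem.


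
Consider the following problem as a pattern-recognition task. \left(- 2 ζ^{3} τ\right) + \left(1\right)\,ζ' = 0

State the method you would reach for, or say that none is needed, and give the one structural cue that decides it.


Diagnosis: separation of variables — all dependence on the two variables factors apart, the defining separable shape.


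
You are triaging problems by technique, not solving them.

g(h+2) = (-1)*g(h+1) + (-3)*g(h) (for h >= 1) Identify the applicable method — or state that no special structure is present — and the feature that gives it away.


Diagnosis: the characteristic-root method — shift-invariance with fixed coefficients calls for exponential trials; the characteristic polynomial finds every r^h.


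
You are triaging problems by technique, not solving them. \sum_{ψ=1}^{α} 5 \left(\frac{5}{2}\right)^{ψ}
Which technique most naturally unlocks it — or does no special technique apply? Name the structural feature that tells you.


Technique: the geometric series formula — each summand is the previous one scaled by \frac{5}{2}; that constant multiplier is itself the geometric structure.


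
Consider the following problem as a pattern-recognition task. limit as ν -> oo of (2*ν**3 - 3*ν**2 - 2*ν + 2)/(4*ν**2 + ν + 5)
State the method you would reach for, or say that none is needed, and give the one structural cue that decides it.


Verdict: dominant-term comparison — at large ν only the top-degree terms survive; compare the leading terms and the limit falls out. As a single quotient, the ∞/∞ shape would yield to repeated differentiation as well — the growth comparison gets there in one look.
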